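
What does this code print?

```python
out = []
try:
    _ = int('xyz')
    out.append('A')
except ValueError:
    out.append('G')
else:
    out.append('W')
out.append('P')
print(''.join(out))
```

Execution trace: 'G' (except ValueError) → 'P' (after the try/except). Output: GP

Answer: GP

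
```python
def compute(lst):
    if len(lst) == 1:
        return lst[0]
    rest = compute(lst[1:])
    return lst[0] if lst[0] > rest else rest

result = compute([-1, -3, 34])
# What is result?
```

Recursive max over [-1, -3, 34] = 34

Answer: 34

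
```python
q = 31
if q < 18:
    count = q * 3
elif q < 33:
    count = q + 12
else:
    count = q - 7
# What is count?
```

Trace:
`q = 31` → q = 31
`if q < 18: ...` → q < 18 is False, q < 33 is True → count = 43
So count = 43

Answer: 43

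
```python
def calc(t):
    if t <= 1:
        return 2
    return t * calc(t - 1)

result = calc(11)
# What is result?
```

calc(11) = 11 * 10 * 9 * 8 * 7 * 6 * 5 * 4 * 3 * 2 * 2 = 79833600

Answer: 79833600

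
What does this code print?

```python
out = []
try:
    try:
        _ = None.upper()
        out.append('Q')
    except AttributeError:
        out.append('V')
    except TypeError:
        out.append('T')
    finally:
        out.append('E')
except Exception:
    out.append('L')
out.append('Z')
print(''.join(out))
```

Execution trace: 'V' (inner except AttributeError) → 'E' (inner finally) → 'Z' (after the try/except). Output: VEZ

Answer: VEZ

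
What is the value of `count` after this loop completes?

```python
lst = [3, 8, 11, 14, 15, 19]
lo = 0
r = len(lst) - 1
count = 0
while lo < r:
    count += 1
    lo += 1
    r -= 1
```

Iterations until pointers meet (list length 6)
`count` takes the values: 0 → 1 → 2 → 3

Answer: 3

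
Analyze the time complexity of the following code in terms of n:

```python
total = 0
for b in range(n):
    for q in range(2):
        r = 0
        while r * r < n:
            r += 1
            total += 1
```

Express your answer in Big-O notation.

Each loop level contributes: n × 1 × √n. Multiplying the contributions gives O(n√n).

Answer: O(n√n)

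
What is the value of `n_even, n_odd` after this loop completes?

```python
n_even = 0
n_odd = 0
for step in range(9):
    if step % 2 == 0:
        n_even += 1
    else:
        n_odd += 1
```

Count evens and odds in range(9)
`n_even, n_odd` takes the values: (0, 0) → (1, 0) → (1, 1) → (2, 1) → (2, 2) → (3, 2) → (3, 3) → (4, 3) → (4, 4) → (5, 4)

Answer: 5, 4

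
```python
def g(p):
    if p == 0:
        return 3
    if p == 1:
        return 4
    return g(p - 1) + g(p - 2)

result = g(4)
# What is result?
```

Build up from base cases: g(0)=3, g(1)=4, g(2)=7, g(3)=11, g(4)=18

Answer: 18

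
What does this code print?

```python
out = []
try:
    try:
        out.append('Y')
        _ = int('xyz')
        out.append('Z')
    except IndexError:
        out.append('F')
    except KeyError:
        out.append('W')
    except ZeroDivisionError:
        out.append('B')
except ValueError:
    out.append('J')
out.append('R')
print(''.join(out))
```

Execution trace: 'Y' (try body) → 'J' (outer except ValueError) → 'R' (after the try/except). Output: YJR

Answer: YJR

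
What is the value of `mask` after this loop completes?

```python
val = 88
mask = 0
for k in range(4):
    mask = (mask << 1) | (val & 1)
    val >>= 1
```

Reverse lowest 4 bits of 88
`mask` takes the values: 0 → 1

Answer: 1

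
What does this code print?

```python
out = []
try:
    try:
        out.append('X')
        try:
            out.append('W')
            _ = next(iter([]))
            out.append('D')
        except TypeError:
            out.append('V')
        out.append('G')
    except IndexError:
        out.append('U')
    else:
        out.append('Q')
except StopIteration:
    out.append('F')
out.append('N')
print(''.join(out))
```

Execution trace: 'X' (try body) → 'W' (inner try body) → 'F' (outer except StopIteration) → 'N' (after the try/except). Output: XWFN

Answer: XWFN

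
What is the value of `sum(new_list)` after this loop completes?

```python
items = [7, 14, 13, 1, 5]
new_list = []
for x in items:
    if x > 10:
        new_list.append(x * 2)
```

Sum of doubled values > 10
`new_list` takes the values: [] → [28] → [28, 26]
So `sum(new_list)` = 54

Answer: 54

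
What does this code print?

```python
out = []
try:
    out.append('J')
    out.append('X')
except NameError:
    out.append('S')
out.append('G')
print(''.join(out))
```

Execution trace: 'J' (try body) → 'X' (try body, no exception) → 'G' (after the try/except). Output: JXG

Answer: JXG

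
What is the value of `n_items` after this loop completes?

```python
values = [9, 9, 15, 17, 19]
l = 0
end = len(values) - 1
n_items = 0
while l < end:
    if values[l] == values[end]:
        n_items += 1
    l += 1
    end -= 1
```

Count matching pairs from ends
`n_items` takes the values: 0

Answer: 0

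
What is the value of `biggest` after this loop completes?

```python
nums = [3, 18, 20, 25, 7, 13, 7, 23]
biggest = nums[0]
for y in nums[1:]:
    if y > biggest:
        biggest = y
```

Maximum of [3, 18, 20, 25, 7, 13, 7, 23]
`biggest` takes the values: 3 → 18 → 20 → 25

Answer: 25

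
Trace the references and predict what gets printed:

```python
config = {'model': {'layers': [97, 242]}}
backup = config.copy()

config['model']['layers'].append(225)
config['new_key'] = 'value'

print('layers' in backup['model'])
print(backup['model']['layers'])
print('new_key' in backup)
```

Key concept: shallow copy gotcha with nested dict.
Step by step:
`config = {'model': {'layers': [97, 242]}}` → config = {'model': {'layers': [97, 242]}}
`backup = config.copy()` → backup = {'model': {'layers': [97, 242]}}
`config['model']['layers'].append(225)` → config = {'model': {'layers': [97, 242, 225]}}; backup = {'model': {'layers': [97, 242, 225]}}
`config['new_key'] = 'value'` → config = {'model': {'layers': [97, 242, 225]}, 'new_key': 'value'}
`print('layers' in backup['model'])` → prints True
`print(backup['model']['layers'])` → prints [97, 242, 225]
`print('new_key' in backup)` → prints False

Answer:
True
[97, 242, 225]
False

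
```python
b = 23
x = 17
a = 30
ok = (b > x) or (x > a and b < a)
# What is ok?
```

Trace:
`b = 23` → b = 23
`x = 17` → x = 17
`a = 30` → a = 30
`ok = (b > x) or (x > a and b < a)` → ok = True
So ok = True

Answer: True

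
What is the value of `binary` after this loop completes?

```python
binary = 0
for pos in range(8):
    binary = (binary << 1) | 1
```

Build 8 consecutive 1-bits: 0b11111111
`binary` takes the values: 0 → 1 → 3 → 7 → 15 → 31 → 63 → 127 → 255

Answer: 255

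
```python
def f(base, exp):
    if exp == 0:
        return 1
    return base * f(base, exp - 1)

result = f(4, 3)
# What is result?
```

f(4, 3) = 4 * 4 * 4 = 64

Answer: 64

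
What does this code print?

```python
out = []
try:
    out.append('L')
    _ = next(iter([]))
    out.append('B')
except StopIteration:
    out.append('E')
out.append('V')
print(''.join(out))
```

Execution trace: 'L' (try body) → 'E' (except StopIteration) → 'V' (after the try/except). Output: LEV

Answer: LEV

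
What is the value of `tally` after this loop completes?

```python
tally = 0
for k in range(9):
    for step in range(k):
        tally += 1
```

Triangle number: 0+1+2+...+8
`tally` takes the values: 0 → 1 → 2 → 3 → 4 → 5 → 6 → 7 → 8 → 9 → 10 → 11 → 12 → 13 → 14 → 15 → 16 → 17 → 18 → 19 → 20 → 21 → 22 → 23 → 24 → 25 → 26 → 27 → 28 → 29 → 30 → 31 → 32 → 33 → 34 → 35 → 36

Answer: 36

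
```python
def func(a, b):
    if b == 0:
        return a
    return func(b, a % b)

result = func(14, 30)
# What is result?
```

func(14, 30) -> func(30, 14) -> func(14, 2) -> func(2, 0) -> 2

Answer: 2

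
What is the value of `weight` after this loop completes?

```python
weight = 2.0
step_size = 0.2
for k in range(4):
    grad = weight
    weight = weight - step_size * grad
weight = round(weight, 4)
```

Gradient descent: w = 2.0 * (1 - 0.2)^4
`weight` takes the values: 2.0 → 1.6 → 1.28 → 1.024 → 0.8192

Answer: 0.8192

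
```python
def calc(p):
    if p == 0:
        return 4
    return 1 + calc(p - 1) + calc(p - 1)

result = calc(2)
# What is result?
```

calc(p) = 1 + 2·calc(p-1), calc(0)=4. Closed form: (4+1)·2^2 - 1 = 19.

Answer: 19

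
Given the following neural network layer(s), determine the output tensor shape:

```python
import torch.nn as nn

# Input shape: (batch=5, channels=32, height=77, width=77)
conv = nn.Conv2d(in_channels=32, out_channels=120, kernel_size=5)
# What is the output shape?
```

Input: (5, 32, 77, 77) -> Output: (5, 120, 73, 73)

Answer: (5, 120, 73, 73)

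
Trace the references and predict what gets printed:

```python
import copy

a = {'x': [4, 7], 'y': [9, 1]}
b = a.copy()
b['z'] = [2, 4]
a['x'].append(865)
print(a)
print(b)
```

Key concept: shallow copy of dict with mutable values.
Step by step:
`a = {'x': [4, 7], 'y': [9, 1]}` → a = {'x': [4, 7], 'y': [9, 1]}
`b = a.copy()` → b = {'x': [4, 7], 'y': [9, 1]}
`b['z'] = [2, 4]` → b = {'x': [4, 7], 'y': [9, 1], 'z': [2, 4]}
`a['x'].append(865)` → a = {'x': [4, 7, 865], 'y': [9, 1]}; b = {'x': [4, 7, 865], 'y': [9, 1], 'z': [2, 4]}
`print(a)` → prints {'x': [4, 7, 865], 'y': [9, 1]}
`print(b)` → prints {'x': [4, 7, 865], 'y': [9, 1], 'z': [2, 4]}

Answer:
{'x': [4, 7, 865], 'y': [9, 1]}
{'x': [4, 7, 865], 'y': [9, 1], 'z': [2, 4]}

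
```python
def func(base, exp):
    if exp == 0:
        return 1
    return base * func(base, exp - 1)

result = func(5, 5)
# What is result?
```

func(5, 5) = 5 * 5 * 5 * 5 * 5 = 3125

Answer: 3125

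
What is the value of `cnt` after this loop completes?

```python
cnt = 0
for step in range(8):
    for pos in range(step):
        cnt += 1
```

Triangle number: 0+1+2+...+7
`cnt` takes the values: 0 → 1 → 2 → 3 → 4 → 5 → 6 → 7 → 8 → 9 → 10 → 11 → 12 → 13 → 14 → 15 → 16 → 17 → 18 → 19 → 20 → 21 → 22 → 23 → 24 → 25 → 26 → 27 → 28

Answer: 28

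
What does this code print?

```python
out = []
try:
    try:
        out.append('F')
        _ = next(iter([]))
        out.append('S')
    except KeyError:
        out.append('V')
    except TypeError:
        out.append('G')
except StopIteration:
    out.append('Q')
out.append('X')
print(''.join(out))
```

Execution trace: 'F' (try body) → 'Q' (outer except StopIteration) → 'X' (after the try/except). Output: FQX

Answer: FQX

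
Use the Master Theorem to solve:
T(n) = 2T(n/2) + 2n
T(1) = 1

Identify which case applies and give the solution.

a=2, b=2, f(n)=2n. log_2(2) = 1. Since c=1 = 1, Case 2 applies: T(n) = Θ(n^log_b(a) · log n) = O(n log n).

Answer: O(n log n) - Case 2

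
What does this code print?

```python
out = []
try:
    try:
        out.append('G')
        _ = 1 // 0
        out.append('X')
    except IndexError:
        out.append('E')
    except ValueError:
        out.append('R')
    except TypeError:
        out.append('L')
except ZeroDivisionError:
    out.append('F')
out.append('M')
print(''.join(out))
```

Execution trace: 'G' (try body) → 'F' (outer except ZeroDivisionError) → 'M' (after the try/except). Output: GFM

Answer: GFM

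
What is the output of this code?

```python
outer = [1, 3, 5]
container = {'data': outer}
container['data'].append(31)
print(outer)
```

Key concept: dict holds reference to list.
Step by step:
`outer = [1, 3, 5]` → outer = [1, 3, 5]
`container = {'data': outer}` → container = {'data': [1, 3, 5]}
`container['data'].append(31)` → outer = [1, 3, 5, 31]; container = {'data': [1, 3, 5, 31]}
`print(outer)` → prints [1, 3, 5, 31]

Answer: [1, 3, 5, 31]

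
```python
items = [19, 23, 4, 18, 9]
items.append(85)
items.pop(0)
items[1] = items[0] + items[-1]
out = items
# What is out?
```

Trace:
`items = [19, 23, 4, 18, 9]` → items = [19, 23, 4, 18, 9]
`items.append(85)` → items = [19, 23, 4, 18, 9, 85]
`items.pop(0)` → items = [23, 4, 18, 9, 85]
`items[1] = items[0] + items[-1]` → items = [23, 108, 18, 9, 85]
`out = items` → out = [23, 108, 18, 9, 85]
So out = [23, 108, 18, 9, 85]

Answer: [23, 108, 18, 9, 85]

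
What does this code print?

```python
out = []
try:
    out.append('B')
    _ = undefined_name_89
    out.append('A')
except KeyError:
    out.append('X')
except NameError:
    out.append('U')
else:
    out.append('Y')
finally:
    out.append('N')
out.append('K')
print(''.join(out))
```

Execution trace: 'B' (try body) → 'U' (except NameError) → 'N' (finally) → 'K' (after the try/except). Output: BUNK

Answer: BUNK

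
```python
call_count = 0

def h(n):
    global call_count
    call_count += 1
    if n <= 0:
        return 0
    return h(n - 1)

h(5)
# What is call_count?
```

Linear recursion stepping by 1: 6 calls from n=5 down to ≤0.

Answer: 6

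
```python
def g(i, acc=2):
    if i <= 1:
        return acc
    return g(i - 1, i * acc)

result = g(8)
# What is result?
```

Accumulator trace (n, acc): (8, 2) -> (7, 16) -> (6, 112) -> (5, 672) -> (4, 3360) -> (3, 13440) -> (2, 40320) -> (1, 80640) -> return 80640

Answer: 80640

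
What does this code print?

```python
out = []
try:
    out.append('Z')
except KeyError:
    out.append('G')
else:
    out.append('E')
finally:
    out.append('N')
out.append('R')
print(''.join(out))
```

Execution trace: 'Z' (try body, no exception) → 'E' (else) → 'N' (finally) → 'R' (after the try/except). Output: ZENR

Answer: ZENR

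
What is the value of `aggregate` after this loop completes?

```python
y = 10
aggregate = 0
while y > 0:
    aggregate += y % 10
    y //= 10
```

Sum digits of 10
`aggregate` takes the values: 0 → 1

Answer: 1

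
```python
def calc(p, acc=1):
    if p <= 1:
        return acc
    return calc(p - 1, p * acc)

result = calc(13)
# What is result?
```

Accumulator trace (n, acc): (13, 1) -> (12, 13) -> (11, 156) -> (10, 1716) -> (9, 17160) -> (8, 154440) -> (7, 1235520) -> (6, 8648640) -> (5, 51891840) -> (4, 259459200) -> (3, 1037836800) -> (2, 3113510400) -> (1, 6227020800) -> return 6227020800

Answer: 6227020800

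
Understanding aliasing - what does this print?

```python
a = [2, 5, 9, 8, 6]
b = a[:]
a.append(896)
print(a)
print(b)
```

Key concept: slice [:] creates copy.
Step by step:
`a = [2, 5, 9, 8, 6]` → a = [2, 5, 9, 8, 6]
`b = a[:]` → b = [2, 5, 9, 8, 6]
`a.append(896)` → a = [2, 5, 9, 8, 6, 896]
`print(a)` → prints [2, 5, 9, 8, 6, 896]
`print(b)` → prints [2, 5, 9, 8, 6]

Answer:
[2, 5, 9, 8, 6, 896]
[2, 5, 9, 8, 6]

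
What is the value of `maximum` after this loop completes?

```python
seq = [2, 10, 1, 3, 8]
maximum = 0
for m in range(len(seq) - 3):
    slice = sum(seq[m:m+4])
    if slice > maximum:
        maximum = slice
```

Max sum of 4-element window in [2, 10, 1, 3, 8]
`maximum` takes the values: 0 → 16 → 22

Answer: 22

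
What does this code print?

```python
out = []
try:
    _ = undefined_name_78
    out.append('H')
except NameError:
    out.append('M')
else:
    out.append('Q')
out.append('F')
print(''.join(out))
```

Execution trace: 'M' (except NameError) → 'F' (after the try/except). Output: MF

Answer: MF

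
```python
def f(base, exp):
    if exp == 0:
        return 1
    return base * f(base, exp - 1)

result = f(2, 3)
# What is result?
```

f(2, 3) = 2 * 2 * 2 = 8

Answer: 8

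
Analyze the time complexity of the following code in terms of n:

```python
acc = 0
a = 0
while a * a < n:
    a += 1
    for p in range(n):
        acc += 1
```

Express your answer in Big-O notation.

Each loop level contributes: √n × n. Multiplying the contributions gives O(n√n).

Answer: O(n√n)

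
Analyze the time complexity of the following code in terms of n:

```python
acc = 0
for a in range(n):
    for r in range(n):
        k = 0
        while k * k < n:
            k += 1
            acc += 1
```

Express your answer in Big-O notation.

Each loop level contributes: n × n × √n. Multiplying the contributions gives O(n^2√n).

Answer: O(n^2√n)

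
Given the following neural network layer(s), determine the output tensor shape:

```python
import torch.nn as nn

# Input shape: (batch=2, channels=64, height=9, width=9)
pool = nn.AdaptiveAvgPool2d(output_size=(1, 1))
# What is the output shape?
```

Input: (2, 64, 9, 9) -> Output: (2, 64, 1, 1)

Answer: (2, 64, 1, 1)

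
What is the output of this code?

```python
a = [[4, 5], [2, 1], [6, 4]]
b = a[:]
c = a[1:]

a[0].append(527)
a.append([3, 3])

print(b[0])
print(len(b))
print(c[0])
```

Key concept: slice with nested mutation.
Step by step:
`a = [[4, 5], [2, 1], [6, 4]]` → a = [[4, 5], [2, 1], [6, 4]]
`b = a[:]` → b = [[4, 5], [2, 1], [6, 4]]
`c = a[1:]` → c = [[2, 1], [6, 4]]
`a[0].append(527)` → a = [[4, 5, 527], [2, 1], [6, 4]]; b = [[4, 5, 527], [2, 1], [6, 4]]
`a.append([3, 3])` → a = [[4, 5, 527], [2, 1], [6, 4], [3, 3]]
`print(b[0])` → prints [4, 5, 527]
`print(len(b))` → prints 3
`print(c[0])` → prints [2, 1]

Answer:
[4, 5, 527]
3
[2, 1]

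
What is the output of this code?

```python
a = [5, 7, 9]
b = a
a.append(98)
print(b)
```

Key concept: basic list aliasing.
Step by step:
`a = [5, 7, 9]` → a = [5, 7, 9]
`b = a` → b = [5, 7, 9] (same object as a)
`a.append(98)` → a = [5, 7, 9, 98] (same object as b); b = [5, 7, 9, 98] (same object as a)
`print(b)` → prints [5, 7, 9, 98]

Answer: [5, 7, 9, 98]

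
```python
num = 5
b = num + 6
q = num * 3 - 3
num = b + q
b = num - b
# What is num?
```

Trace:
`num = 5` → num = 5
`b = num + 6` → b = 11
`q = num * 3 - 3` → q = 12
`num = b + q` → num = 23
`b = num - b` → b = 12
So num = 23

Answer: 23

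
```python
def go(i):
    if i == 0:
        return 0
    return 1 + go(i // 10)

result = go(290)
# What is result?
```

Count of digits of 290: 3

Answer: 3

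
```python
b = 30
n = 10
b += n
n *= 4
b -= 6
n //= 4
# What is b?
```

Trace:
`b = 30` → b = 30
`n = 10` → n = 10
`b += n` → b = 40
`n *= 4` → n = 40
`b -= 6` → b = 34
`n //= 4` → n = 10
So b = 34

Answer: 34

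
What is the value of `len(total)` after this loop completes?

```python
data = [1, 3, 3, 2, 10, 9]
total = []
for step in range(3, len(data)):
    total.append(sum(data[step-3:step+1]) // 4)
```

Number of 4-element averages
`total` takes the values: [] → [2] → [2, 4] → [2, 4, 6]
So `len(total)` = 3

Answer: 3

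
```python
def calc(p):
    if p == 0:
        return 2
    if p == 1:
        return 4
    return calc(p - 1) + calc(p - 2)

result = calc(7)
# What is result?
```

Build up from base cases: calc(0)=2, calc(1)=4, calc(2)=6, calc(3)=10, calc(4)=16, calc(5)=26, calc(6)=42, ..., calc(7)=68

Answer: 68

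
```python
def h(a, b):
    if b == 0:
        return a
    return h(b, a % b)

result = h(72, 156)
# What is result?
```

h(72, 156) -> h(156, 72) -> h(72, 12) -> h(12, 0) -> 12

Answer: 12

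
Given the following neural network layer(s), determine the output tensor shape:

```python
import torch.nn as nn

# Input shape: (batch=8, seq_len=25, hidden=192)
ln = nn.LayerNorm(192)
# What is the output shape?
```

Input: (8, 25, 192) -> Output: (8, 25, 192)

Answer: (8, 25, 192)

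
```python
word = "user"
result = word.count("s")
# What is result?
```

Trace:
`word = "user"` → word = 'user'
`result = word.count("s")` → result = 1
So result = 1

Answer: 1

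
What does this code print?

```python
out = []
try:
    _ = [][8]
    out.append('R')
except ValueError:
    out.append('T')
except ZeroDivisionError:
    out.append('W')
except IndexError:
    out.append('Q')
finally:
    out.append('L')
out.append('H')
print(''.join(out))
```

Execution trace: 'Q' (except IndexError) → 'L' (finally) → 'H' (after the try/except). Output: QLH

Answer: QLH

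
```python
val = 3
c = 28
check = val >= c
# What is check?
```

Trace:
`val = 3` → val = 3
`c = 28` → c = 28
`check = val >= c` → check = False
So check = False

Answer: False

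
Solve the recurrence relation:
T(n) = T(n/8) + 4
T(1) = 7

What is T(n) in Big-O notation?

Each step divides n by 8 and adds 4. After log_8(n) steps we reach T(1)=7. So T(n) = 4·log_8(n) + 7 = O(log n).

Answer: O(log n)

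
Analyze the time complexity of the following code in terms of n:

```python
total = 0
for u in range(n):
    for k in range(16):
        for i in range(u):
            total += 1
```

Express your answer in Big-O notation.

Each loop level contributes: n × 1 × n. Multiplying the contributions gives O(n^2).

Answer: O(n^2)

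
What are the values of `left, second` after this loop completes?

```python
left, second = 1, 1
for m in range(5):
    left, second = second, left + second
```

Fibonacci: after 5 iterations
`left, second` takes the values: (1, 1) → (1, 2) → (2, 3) → (3, 5) → (5, 8) → (8, 13)

Answer: 8, 13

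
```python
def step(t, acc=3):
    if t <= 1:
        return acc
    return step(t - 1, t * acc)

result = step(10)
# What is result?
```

Accumulator trace (n, acc): (10, 3) -> (9, 30) -> (8, 270) -> (7, 2160) -> (6, 15120) -> (5, 90720) -> (4, 453600) -> (3, 1814400) -> (2, 5443200) -> (1, 10886400) -> return 10886400

Answer: 10886400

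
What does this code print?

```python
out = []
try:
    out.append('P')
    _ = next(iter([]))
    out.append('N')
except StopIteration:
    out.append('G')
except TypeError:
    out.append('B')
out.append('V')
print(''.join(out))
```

Execution trace: 'P' (try body) → 'G' (except StopIteration) → 'V' (after the try/except). Output: PGV

Answer: PGV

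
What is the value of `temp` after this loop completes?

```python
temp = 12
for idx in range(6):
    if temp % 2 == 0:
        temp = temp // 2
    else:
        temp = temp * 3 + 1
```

Collatz-style transformation from 12
`temp` takes the values: 12 → 6 → 3 → 10 → 5 → 16 → 8

Answer: 8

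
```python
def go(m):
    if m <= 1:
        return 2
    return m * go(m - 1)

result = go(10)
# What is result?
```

go(10) = 10 * 9 * 8 * 7 * 6 * 5 * 4 * 3 * 2 * 2 = 7257600

Answer: 7257600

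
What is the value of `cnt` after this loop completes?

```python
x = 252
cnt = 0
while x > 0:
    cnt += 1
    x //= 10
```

Count digits by repeated division by 10
`cnt` takes the values: 0 → 1 → 2 → 3

Answer: 3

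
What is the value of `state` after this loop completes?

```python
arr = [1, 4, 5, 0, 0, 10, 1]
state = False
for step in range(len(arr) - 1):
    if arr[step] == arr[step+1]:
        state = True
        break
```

Check consecutive duplicates in [1, 4, 5, 0, 0, 10, 1]
`state` takes the values: False → True

Answer: True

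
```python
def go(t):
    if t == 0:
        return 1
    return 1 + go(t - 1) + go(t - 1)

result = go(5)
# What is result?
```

go(t) = 1 + 2·go(t-1), go(0)=1. Closed form: (1+1)·2^5 - 1 = 63.

Answer: 63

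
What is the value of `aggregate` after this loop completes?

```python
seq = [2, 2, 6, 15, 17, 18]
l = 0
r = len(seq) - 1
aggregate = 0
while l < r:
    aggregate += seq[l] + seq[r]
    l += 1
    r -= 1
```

Sum of pairs from ends
`aggregate` takes the values: 0 → 20 → 39 → 60

Answer: 60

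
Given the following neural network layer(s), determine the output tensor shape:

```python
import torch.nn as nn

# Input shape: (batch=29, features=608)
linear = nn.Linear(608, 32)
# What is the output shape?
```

Input: (29, 608) -> Output: (29, 32)

Answer: (29, 32)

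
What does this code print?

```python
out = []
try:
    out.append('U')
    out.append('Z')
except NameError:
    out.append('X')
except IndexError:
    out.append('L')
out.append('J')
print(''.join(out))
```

Execution trace: 'U' (try body) → 'Z' (try body, no exception) → 'J' (after the try/except). Output: UZJ

Answer: UZJ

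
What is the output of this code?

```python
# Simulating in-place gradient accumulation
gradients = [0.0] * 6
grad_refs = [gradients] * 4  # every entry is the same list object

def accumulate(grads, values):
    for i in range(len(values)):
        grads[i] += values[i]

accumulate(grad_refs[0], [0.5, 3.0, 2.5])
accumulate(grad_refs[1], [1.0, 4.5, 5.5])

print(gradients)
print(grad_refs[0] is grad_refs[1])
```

Key concept: gradient accumulation aliasing.
Step by step:
`gradients = [0.0] * 6` → gradients = [0.0, 0.0, 0.0, 0.0, 0.0, 0.0]
`grad_refs = [gradients] * 4` → grad_refs = [[0.0, 0.0, 0.0, 0.0, 0.0, 0.0], [0.0, 0.0, 0.0, 0.0, 0.0, 0.0], [0.0, 0.0, 0.0, 0.0, 0.0, 0.0], [0.0, 0.0, 0.0, 0.0, 0.0, 0.0]]
`accumulate(grad_refs[0], [0.5, 3.0, 2.5])` → gradients = [0.5, 3.0, 2.5, 0.0, 0.0, 0.0]; grad_refs = [[0.5, 3.0, 2.5, 0.0, 0.0, 0.0], [0.5, 3.0, 2.5, 0.0, 0.0, 0.0], [0.5, 3.0, 2.5, 0.0, 0.0, 0.0], [0.5, 3.0, 2.5, 0.0, 0.0, 0.0]]
`accumulate(grad_refs[1], [1.0, 4.5, 5.5])` → gradients = [1.5, 7.5, 8.0, 0.0, 0.0, 0.0]; grad_refs = [[1.5, 7.5, 8.0, 0.0, 0.0, 0.0], [1.5, 7.5, 8.0, 0.0, 0.0, 0.0], [1.5, 7.5, 8.0, 0.0, 0.0, 0.0], [1.5, 7.5, 8.0, 0.0, 0.0, 0.0]]
`print(gradients)` → prints [1.5, 7.5, 8.0, 0.0, 0.0, 0.0]
`print(grad_refs[0] is grad_refs[1])` → prints True

Answer:
[1.5, 7.5, 8.0, 0.0, 0.0, 0.0]
True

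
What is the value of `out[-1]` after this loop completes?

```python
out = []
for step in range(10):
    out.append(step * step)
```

Last element of squares 0 to 9
`out` takes the values: [] → [0] → [0, 1] → [0, 1, 4] → [0, 1, 4, 9] → [0, 1, 4, 9, 16] → [0, 1, 4, 9, 16, 25] → [0, 1, 4, 9, 16, 25, 36] → [0, 1, 4, 9, 16, 25, 36, 49] → [0, 1, 4, 9, 16, 25, 36, 49, 64] → [0, 1, 4, 9, 16, 25, 36, 49, 64, 81]
So `out[-1]` = 81

Answer: 81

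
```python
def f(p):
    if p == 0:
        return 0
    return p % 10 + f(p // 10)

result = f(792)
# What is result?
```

Sum of digits of 792: 2 + 9 + 7 = 18

Answer: 18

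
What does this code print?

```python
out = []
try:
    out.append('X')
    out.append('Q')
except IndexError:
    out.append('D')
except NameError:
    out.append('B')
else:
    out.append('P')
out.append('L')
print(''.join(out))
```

Execution trace: 'X' (try body) → 'Q' (try body, no exception) → 'P' (else) → 'L' (after the try/except). Output: XQPL

Answer: XQPL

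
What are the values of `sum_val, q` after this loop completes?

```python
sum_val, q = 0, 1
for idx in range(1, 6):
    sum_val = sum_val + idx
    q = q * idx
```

Sum and factorial of 1 to 5
`sum_val, q` takes the values: (0, 1) → (1, 1) → (3, 1) → (3, 2) → (6, 2) → (6, 6) → (10, 6) → (10, 24) → (15, 24) → (15, 120)

Answer: 15, 120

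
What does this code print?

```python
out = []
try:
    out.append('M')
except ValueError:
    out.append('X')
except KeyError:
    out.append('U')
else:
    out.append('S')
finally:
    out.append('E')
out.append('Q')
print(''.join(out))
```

Execution trace: 'M' (try body, no exception) → 'S' (else) → 'E' (finally) → 'Q' (after the try/except). Output: MSEQ

Answer: MSEQ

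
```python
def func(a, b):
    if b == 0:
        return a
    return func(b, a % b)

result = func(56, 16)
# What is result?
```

func(56, 16) -> func(16, 8) -> func(8, 0) -> 8

Answer: 8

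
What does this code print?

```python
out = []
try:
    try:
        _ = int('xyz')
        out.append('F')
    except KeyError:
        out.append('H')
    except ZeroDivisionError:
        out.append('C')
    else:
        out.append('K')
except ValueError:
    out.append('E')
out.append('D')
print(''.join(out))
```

Execution trace: 'E' (outer except ValueError) → 'D' (after the try/except). Output: ED

Answer: ED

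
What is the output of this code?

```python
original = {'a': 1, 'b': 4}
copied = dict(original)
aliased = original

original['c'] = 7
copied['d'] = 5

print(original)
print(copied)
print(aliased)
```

Key concept: dict() creates copy, assignment creates alias.
Step by step:
`original = {'a': 1, 'b': 4}` → original = {'a': 1, 'b': 4}
`copied = dict(original)` → copied = {'a': 1, 'b': 4}
`aliased = original` → aliased = {'a': 1, 'b': 4} (same object as original)
`original['c'] = 7` → original = {'a': 1, 'b': 4, 'c': 7} (same object as aliased); aliased = {'a': 1, 'b': 4, 'c': 7} (same object as original)
`copied['d'] = 5` → copied = {'a': 1, 'b': 4, 'd': 5}
`print(original)` → prints {'a': 1, 'b': 4, 'c': 7}
`print(copied)` → prints {'a': 1, 'b': 4, 'd': 5}
`print(aliased)` → prints {'a': 1, 'b': 4, 'c': 7}

Answer:
{'a': 1, 'b': 4, 'c': 7}
{'a': 1, 'b': 4, 'd': 5}
{'a': 1, 'b': 4, 'c': 7}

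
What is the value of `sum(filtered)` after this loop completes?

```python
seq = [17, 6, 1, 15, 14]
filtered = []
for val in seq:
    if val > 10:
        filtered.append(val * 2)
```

Sum of doubled values > 10
`filtered` takes the values: [] → [34] → [34, 30] → [34, 30, 28]
So `sum(filtered)` = 92

Answer: 92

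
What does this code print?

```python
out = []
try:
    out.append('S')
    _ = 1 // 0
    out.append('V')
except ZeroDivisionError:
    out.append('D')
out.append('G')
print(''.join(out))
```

Execution trace: 'S' (try body) → 'D' (except ZeroDivisionError) → 'G' (after the try/except). Output: SDG

Answer: SDG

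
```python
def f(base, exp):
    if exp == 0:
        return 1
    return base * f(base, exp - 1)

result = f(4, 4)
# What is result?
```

f(4, 4) = 4 * 4 * 4 * 4 = 256

Answer: 256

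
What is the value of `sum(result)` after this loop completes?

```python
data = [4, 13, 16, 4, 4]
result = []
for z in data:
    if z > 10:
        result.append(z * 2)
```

Sum of doubled values > 10
`result` takes the values: [] → [26] → [26, 32]
So `sum(result)` = 58

Answer: 58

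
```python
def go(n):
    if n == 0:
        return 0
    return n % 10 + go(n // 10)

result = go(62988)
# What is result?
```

Sum of digits of 62988: 8 + 8 + 9 + 2 + 6 = 33

Answer: 33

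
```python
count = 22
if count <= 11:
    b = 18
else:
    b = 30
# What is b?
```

Trace:
`count = 22` → count = 22
`if count <= 11: ...` → count <= 11 is False, take else branch → b = 30
So b = 30

Answer: 30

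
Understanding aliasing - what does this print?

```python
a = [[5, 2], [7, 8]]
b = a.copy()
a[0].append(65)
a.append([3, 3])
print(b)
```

Key concept: shallow copy with nested lists.
Step by step:
`a = [[5, 2], [7, 8]]` → a = [[5, 2], [7, 8]]
`b = a.copy()` → b = [[5, 2], [7, 8]]
`a[0].append(65)` → a = [[5, 2, 65], [7, 8]]; b = [[5, 2, 65], [7, 8]]
`a.append([3, 3])` → a = [[5, 2, 65], [7, 8], [3, 3]]
`print(b)` → prints [[5, 2, 65], [7, 8]]

Answer: [[5, 2, 65], [7, 8]]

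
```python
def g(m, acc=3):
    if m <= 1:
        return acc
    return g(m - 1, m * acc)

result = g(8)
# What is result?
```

Accumulator trace (n, acc): (8, 3) -> (7, 24) -> (6, 168) -> (5, 1008) -> (4, 5040) -> (3, 20160) -> (2, 60480) -> (1, 120960) -> return 120960

Answer: 120960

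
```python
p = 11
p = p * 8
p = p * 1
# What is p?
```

Trace:
`p = 11` → p = 11
`p = p * 8` → p = 88
`p = p * 1` → p = 88
So p = 88

Answer: 88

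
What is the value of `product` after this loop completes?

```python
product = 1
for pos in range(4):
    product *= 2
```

2^4 = 16
`product` takes the values: 1 → 2 → 4 → 8 → 16

Answer: 16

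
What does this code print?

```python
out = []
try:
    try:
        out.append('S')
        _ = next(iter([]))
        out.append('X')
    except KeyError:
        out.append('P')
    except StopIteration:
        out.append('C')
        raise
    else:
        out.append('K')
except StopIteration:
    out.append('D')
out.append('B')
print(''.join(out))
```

Execution trace: 'S' (inner try body) → 'C' (inner except StopIteration) → 'D' (outer except StopIteration) → 'B' (after the try/except). Output: SCDB

Answer: SCDB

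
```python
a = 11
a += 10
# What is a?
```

Trace:
`a = 11` → a = 11
`a += 10` → a = 21
So a = 21

Answer: 21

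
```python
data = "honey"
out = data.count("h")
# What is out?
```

Trace:
`data = "honey"` → data = 'honey'
`out = data.count("h")` → out = 1
So out = 1

Answer: 1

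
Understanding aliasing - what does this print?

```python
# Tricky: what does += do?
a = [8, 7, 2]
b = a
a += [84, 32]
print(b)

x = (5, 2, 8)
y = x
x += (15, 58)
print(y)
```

Key concept: += behavior differs for mutable vs immutable.
Step by step:
`a = [8, 7, 2]` → a = [8, 7, 2]
`b = a` → b = [8, 7, 2] (same object as a)
`a += [84, 32]` → a = [8, 7, 2, 84, 32] (same object as b); b = [8, 7, 2, 84, 32] (same object as a)
`print(b)` → prints [8, 7, 2, 84, 32]
`x = (5, 2, 8)` → x = (5, 2, 8)
`y = x` → y = (5, 2, 8)
`x += (15, 58)` → x = (5, 2, 8, 15, 58)
`print(y)` → prints (5, 2, 8)

Answer:
[8, 7, 2, 84, 32]
(5, 2, 8)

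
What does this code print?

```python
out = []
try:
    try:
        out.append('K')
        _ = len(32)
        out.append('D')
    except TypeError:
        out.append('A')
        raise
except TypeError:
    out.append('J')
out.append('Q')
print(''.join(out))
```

Execution trace: 'K' (inner try body) → 'A' (inner except TypeError) → 'J' (outer except TypeError) → 'Q' (after the try/except). Output: KAJQ

Answer: KAJQ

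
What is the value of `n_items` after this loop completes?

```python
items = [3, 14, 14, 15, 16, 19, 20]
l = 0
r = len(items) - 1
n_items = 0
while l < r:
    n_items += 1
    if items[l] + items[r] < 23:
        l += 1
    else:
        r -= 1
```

Steps to find pair summing to 23
`n_items` takes the values: 0 → 1 → 2 → 3 → 4 → 5 → 6

Answer: 6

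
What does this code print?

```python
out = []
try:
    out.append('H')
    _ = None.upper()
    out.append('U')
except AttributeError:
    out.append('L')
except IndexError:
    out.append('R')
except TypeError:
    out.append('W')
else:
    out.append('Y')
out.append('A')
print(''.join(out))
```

Execution trace: 'H' (try body) → 'L' (except AttributeError) → 'A' (after the try/except). Output: HLA

Answer: HLA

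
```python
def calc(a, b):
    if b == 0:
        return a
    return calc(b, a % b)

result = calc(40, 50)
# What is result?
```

calc(40, 50) -> calc(50, 40) -> calc(40, 10) -> calc(10, 0) -> 10

Answer: 10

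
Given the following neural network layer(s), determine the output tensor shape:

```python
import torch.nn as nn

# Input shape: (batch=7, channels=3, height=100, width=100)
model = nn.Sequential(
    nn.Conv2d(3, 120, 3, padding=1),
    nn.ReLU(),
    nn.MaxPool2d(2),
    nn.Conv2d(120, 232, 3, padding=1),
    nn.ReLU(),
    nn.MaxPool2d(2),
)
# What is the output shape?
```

Input: (7, 3, 100, 100) -> after first Conv2d: (7, 120, 100, 100) -> after first MaxPool2d: (7, 120, 50, 50) -> after second Conv2d: (7, 232, 50, 50) -> Output: (7, 232, 25, 25)

Answer: (7, 232, 25, 25)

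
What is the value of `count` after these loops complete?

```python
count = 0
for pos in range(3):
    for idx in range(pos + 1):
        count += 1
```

Triangle: 1 + 2 + ... + 3
`count` takes the values: 0 → 1 → 2 → 3 → 4 → 5 → 6

Answer: 6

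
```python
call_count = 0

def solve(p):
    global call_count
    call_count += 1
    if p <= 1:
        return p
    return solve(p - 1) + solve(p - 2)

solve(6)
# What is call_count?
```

Calls(p) = 1 + Calls(p-1) + Calls(p-2); Calls(0)=Calls(1)=1. For p=6 this gives 25.

Answer: 25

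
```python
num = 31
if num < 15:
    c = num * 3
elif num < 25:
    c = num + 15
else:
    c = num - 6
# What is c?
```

Trace:
`num = 31` → num = 31
`if num < 15: ...` → num < 15 is False, num < 25 is False, take else branch → c = 25
So c = 25

Answer: 25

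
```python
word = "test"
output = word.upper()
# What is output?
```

Trace:
`word = "test"` → word = 'test'
`output = word.upper()` → output = 'TEST'
So output = 'TEST'

Answer: 'TEST'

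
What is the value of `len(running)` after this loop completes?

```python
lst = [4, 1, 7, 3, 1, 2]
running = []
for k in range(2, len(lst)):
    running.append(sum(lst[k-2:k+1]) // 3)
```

Number of 3-element averages
`running` takes the values: [] → [4] → [4, 3] → [4, 3, 3] → [4, 3, 3, 2]
So `len(running)` = 4

Answer: 4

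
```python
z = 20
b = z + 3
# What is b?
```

Trace:
`z = 20` → z = 20
`b = z + 3` → b = 23
So b = 23

Answer: 23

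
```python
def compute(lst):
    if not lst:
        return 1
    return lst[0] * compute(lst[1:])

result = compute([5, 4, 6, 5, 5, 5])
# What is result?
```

Product over [5, 4, 6, 5, 5, 5] = 5 * 4 * 6 * 5 * 5 * 5 = 15000

Answer: 15000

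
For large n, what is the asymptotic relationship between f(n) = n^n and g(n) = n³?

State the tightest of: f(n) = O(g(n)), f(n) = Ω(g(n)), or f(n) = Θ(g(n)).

n^n vs n³: f(n) = Ω(g(n)) but not O(g(n)) — n^n grows strictly faster than n³.

Answer: f(n) = Ω(g(n)) but not O(g(n)) — n^n grows strictly faster than n³.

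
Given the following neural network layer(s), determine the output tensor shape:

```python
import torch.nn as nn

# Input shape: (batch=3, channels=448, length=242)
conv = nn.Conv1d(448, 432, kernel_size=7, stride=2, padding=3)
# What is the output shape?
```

Input: (3, 448, 242) -> Output: (3, 432, 121)

Answer: (3, 432, 121)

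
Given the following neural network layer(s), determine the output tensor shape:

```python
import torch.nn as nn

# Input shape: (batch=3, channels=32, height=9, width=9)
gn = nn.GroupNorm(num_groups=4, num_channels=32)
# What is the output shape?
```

Input: (3, 32, 9, 9) -> Output: (3, 32, 9, 9)

Answer: (3, 32, 9, 9)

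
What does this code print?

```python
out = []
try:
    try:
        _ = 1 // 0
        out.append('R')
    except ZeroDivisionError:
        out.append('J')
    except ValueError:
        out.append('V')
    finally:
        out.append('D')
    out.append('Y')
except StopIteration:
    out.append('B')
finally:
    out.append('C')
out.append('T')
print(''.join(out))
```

Execution trace: 'J' (inner except ZeroDivisionError) → 'D' (inner finally) → 'Y' (try body, no exception) → 'C' (finally) → 'T' (after the try/except). Output: JDYCT

Answer: JDYCT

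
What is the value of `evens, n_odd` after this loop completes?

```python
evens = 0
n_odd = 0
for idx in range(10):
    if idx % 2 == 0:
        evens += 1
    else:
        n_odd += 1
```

Count evens and odds in range(10)
`evens, n_odd` takes the values: (0, 0) → (1, 0) → (1, 1) → (2, 1) → (2, 2) → (3, 2) → (3, 3) → (4, 3) → (4, 4) → (5, 4) → (5, 5)

Answer: 5, 5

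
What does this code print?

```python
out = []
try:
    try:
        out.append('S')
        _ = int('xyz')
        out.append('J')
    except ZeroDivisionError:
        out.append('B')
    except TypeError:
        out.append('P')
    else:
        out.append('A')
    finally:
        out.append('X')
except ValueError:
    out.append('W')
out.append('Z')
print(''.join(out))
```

Execution trace: 'S' (try body) → 'X' (finally) → 'W' (outer except ValueError) → 'Z' (after the try/except). Output: SXWZ

Answer: SXWZ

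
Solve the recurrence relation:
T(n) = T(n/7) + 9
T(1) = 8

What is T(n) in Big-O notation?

Each step divides n by 7 and adds 9. After log_7(n) steps we reach T(1)=8. So T(n) = 9·log_7(n) + 8 = O(log n).

Answer: O(log n)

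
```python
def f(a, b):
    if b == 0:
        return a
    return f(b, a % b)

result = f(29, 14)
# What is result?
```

f(29, 14) -> f(14, 1) -> f(1, 0) -> 1

Answer: 1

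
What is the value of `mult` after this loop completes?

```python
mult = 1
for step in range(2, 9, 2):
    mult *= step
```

Product of even numbers 2 to 8
`mult` takes the values: 1 → 2 → 8 → 48 → 384

Answer: 384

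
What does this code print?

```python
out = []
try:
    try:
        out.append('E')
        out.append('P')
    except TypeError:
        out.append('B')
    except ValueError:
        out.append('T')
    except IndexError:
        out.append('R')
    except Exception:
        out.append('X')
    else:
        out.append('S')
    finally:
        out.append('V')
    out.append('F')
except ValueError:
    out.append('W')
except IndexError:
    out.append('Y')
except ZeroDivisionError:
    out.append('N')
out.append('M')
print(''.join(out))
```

Execution trace: 'E' (inner try body) → 'P' (inner try body, no exception) → 'S' (inner else) → 'V' (inner finally) → 'F' (try body, no exception) → 'M' (after the try/except). Output: EPSVFM

Answer: EPSVFM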